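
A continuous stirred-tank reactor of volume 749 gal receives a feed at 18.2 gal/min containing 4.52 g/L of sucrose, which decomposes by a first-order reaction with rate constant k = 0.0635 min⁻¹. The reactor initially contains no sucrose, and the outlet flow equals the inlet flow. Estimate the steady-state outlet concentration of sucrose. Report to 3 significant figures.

Accumulation = in − out − consumed: V dC/dt = Q C_in − Q C − k V C.
At steady state: 0 = Q C_in − (Q + kV) C_ss, so C_ss = Q C_in/(Q + kV).
C_ss = 18.2·4.52/(18.2 + 0.0635·749) = 82.264/65.761 = 1.2509 g/L.

1.25 g/L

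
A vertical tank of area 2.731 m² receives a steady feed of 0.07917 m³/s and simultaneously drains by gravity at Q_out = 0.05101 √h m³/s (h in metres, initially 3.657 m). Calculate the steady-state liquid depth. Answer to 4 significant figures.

2.409 m

A dh/dt = Q_in − 0.05101 √h. Steady state requires inflow = outflow:
Q_in = 0.05101 √h_ss ⇒ √h_ss = 0.07917/0.05101 = 1.55205.
h_ss = 1.55205² = 2.40885 m. (Since h₀ = 3.657 m > h_ss, the level will fall toward this value.)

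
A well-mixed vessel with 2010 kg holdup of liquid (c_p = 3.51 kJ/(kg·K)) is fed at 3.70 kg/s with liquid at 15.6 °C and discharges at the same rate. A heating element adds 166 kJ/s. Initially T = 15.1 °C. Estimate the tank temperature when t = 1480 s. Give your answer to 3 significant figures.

M c_p dT/dt = ṁ c_p (T_in − T) + Q̇.
Rearrange: dT/dt = (T_ss − T)/τ with τ = M/ṁ = 543.24 s and T_ss = T_in + Q̇/(ṁ c_p) = 28.382 °C.
This is linear first-order; T(t) = T_ss + (T₀ − T_ss) e^(−t/τ).
T(1480) = 28.382 + (-13.282)·e^(−1480/543.24) = 28.382 + (-13.282)·0.065587 = 27.511 °C.

27.5 °C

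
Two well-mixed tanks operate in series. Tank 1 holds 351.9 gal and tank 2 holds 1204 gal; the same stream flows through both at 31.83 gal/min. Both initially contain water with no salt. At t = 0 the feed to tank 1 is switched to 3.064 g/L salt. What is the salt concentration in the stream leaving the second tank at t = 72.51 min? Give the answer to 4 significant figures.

2.429 g/L

Each tank obeys Vᵢ dCᵢ/dt = Q(Cᵢ₋₁ − Cᵢ), so τᵢ = Vᵢ/Q.
τ₁ = 351.9/31.83 = 11.0556 min; τ₂ = 1204/31.83 = 37.8260 min.
Solving the cascade with C₁(0)=C₂(0)=0 gives C₂(t) = C_in[1 − (τ₁ e^(−t/τ₁) − τ₂ e^(−t/τ₂))/(τ₁ − τ₂)].
At t = 72.51: e^(−t/τ₁) = 0.00141778, e^(−t/τ₂) = 0.147057.
C₂ = 3.064·[1 − (11.0556·0.00141778 − 37.8260·0.147057)/(-26.7703)] = 3.064·0.792798 = 2.42913 g/L.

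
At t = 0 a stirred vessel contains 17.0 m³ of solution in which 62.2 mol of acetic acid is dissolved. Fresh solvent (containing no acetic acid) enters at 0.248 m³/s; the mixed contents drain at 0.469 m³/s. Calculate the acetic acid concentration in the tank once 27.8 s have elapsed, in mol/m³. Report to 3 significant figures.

Let m(t) be the amount of acetic acid. Volume: V(t) = V₀ + (Q_in − Q_out) t = 17.0 − 0.22100 t; V(27.8) = 10.856 m³.
Species balance (pure solvent in): dm/dt = −Q_out · m/V(t).
Separate: dm/m = −Q_out dt/V(t) ⇒ ln(m/m₀) = −(Q_out/(Q_in−Q_out)) ln(V/V₀).
m = m₀ (V₀/V)^(Q_out/(Q_in−Q_out)) = 62.2 × (17.0/10.856)^(-2.1222) = 24.013 mol.
C = m/V = 24.013/10.856 = 2.2119 mol/m³.

2.21 mol/m³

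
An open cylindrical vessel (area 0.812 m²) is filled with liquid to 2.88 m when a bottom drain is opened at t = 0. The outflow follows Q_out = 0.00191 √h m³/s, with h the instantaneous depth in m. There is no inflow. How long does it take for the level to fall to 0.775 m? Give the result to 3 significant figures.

With no inflow, A dh/dt = −0.00191 √h.
This is separable: 2 d(√h)/dt = −0.00191/A, so √h = √h₀ − (0.00191/(2A)) t.
t = 2A(√h₀ − √h)/0.00191 = 2·0.812·(√2.88 − √0.775)/0.00191
  = 1.6240 × (1.6971 − 0.88034) / 0.00191 = 694.42 s.

694 s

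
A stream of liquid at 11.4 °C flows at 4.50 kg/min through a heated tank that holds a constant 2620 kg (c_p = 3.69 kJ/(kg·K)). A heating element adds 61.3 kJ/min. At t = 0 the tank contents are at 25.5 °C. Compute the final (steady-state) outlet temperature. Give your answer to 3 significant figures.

M c_p dT/dt = ṁ c_p (T_in − T) + Q̇.
At steady state dT/dt = 0 ⇒ T_ss = T_in + Q̇/(ṁ c_p) = 11.4 + 61.3/(4.50·3.69) = 15.092 °C.

15.1 °C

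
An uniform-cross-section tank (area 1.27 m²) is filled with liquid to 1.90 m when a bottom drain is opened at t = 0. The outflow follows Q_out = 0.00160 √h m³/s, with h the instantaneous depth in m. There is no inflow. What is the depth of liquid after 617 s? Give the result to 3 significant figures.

0.980 m

A dh/dt = −Q_out = −0.00160 √h.
This is separable: 2 d(√h)/dt = −0.00160/A, so √h = √h₀ − (0.00160/(2A)) t.
√h = √1.90 − 0.00160·617/(2·1.27) = 1.3784 − 0.38866 = 0.98974.
h = 0.98974² = 0.97959 m.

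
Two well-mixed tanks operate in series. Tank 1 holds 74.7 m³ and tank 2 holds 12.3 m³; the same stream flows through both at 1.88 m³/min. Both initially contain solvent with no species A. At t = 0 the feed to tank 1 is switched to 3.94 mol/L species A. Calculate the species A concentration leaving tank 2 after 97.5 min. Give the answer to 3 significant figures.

3.53 mol/L

Each tank obeys Vᵢ dCᵢ/dt = Q(Cᵢ₋₁ − Cᵢ), so τᵢ = Vᵢ/Q.
τ₁ = 74.7/1.88 = 39.734 min; τ₂ = 12.3/1.88 = 6.5426 min.
Tank 1: C₁ = C_in(1 − e^(−t/τ₁)). Tank 2 (τ₁ ≠ τ₂): C₂ = C_in[1 − (τ₁ e^(−t/τ₁) − τ₂ e^(−t/τ₂))/(τ₁ − τ₂)].
At t = 97.5: e^(−t/τ₁) = 0.085965, e^(−t/τ₂) = 3.3725e-07.
C₂ = 3.94·[1 − (39.734·0.085965 − 6.5426·3.3725e-07)/(33.191)] = 3.94·0.89709 = 3.5345 mol/L.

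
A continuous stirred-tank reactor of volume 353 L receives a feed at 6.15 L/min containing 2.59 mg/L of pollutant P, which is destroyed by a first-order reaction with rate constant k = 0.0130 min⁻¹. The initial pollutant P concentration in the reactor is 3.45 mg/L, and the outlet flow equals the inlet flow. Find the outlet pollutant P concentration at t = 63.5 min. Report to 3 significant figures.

Species balance: V dC/dt = Q C_in − Q C − k V C.
dC/dt = (Q/V) C_in − (Q/V + k) C; effective rate a = Q/V + k = 0.017422 + 0.0130 = 0.030422 min⁻¹.
C_ss = Q C_in/(Q + kV) = 1.4832 mg/L; C(t) = C_ss + (C₀ − C_ss) e^(−a t).
C(63.5) = 1.4832 + (1.9668)·e^(−0.030422·63.5) = 1.4832 + (1.9668)·0.14489 = 1.7682 mg/L.

1.77 mg/L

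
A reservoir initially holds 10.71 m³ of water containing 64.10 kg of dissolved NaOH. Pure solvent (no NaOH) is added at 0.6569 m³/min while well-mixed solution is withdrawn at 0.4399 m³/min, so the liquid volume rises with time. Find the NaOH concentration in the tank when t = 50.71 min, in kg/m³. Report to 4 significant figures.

Total volume: dV/dt = Q_in − Q_out = 0.217000 m³/min, so V(t) = 10.71 + 0.217000 t and V(50.71) = 21.7141 m³.
Solute balance: dm/dt = 0 − Q_out C = −Q_out m/V(t).
dm/m = −Q_out dt/(V₀ + 0.217000 t); integrating gives ln(m/m₀) = −(Q_out/(Q_in−Q_out)) ln(V/V₀).
m = m₀ (V₀/V)^(Q_out/(Q_in−Q_out)) = 64.10 × (10.71/21.7141)^(2.02719) = 15.2971 kg.
C = m/V = 15.2971/21.7141 = 0.704478 kg/m³.

0.7045 kg/m³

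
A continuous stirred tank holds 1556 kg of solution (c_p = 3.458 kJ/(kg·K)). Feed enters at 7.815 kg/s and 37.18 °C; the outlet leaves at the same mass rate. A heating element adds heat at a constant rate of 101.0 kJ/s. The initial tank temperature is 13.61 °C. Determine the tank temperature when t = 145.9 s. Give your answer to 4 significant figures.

M c_p dT/dt = ṁ c_p (T_in − T) + Q̇.
Rearrange: dT/dt = (T_ss − T)/τ with τ = M/ṁ = 199.104 s and T_ss = T_in + Q̇/(ṁ c_p) = 40.9174 °C.
Integrating: T(t) = T_ss + (T₀ − T_ss) e^(−t/τ).
T(145.9) = 40.9174 + (-27.3074)·e^(−145.9/199.104) = 40.9174 + (-27.3074)·0.480570 = 27.7943 °C.

27.79 °C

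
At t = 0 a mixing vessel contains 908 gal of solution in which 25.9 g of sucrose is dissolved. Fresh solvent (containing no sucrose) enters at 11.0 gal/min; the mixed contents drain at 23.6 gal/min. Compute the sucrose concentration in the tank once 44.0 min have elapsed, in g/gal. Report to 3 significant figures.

Total volume: dV/dt = Q_in − Q_out = -12.600 gal/min, so V(t) = 908 − 12.600 t and V(44.0) = 353.60 gal.
Species balance (pure solvent in): dm/dt = −Q_out · m/V(t).
Separate: dm/m = −Q_out dt/V(t) ⇒ ln(m/m₀) = −(Q_out/(Q_in−Q_out)) ln(V/V₀).
m = m₀ (V₀/V)^(Q_out/(Q_in−Q_out)) = 25.9 × (908/353.60)^(-1.8730) = 4.4275 g.
C = m/V = 4.4275/353.60 = 0.012521 g/gal.

0.0125 g/gal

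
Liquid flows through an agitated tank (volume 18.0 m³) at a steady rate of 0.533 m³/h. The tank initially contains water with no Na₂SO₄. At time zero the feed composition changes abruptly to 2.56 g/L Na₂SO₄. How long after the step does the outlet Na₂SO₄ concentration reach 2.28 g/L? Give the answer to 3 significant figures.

74.7 h

Mass balance on the solute (V constant): V dC/dt = Q(C_in − C), so τ = V/Q = 33.771 h.
C(t) = C_in + (C₀ − C_in) e^(−t/τ). Set C = 2.28 and solve for t:
e^(−t/τ) = (C − C_in)/(C₀ − C_in) = (2.28 − 2.56)/(0 − 2.56) = 0.10938
t = −τ ln(…) = 33.771 × 2.2130 = 74.735 h.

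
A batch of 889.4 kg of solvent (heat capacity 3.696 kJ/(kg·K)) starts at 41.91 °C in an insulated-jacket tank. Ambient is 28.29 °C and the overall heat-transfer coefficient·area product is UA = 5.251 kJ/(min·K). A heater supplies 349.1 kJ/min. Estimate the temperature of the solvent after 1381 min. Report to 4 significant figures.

Lumped-capacitance energy balance: M c_p dT/dt = UA(T_amb − T) + Q̇.
dT/dt = (T_ss − T)/τ with T_ss = T_amb + Q̇/UA = 28.29 + 349.1/5.251 = 94.7726 °C, τ = M c_p/UA = 889.4·3.696/5.251 = 626.018 min.
Integrating: T(t) = T_ss + (T₀ − T_ss) e^(−t/τ).
T(1381) = 94.7726 + (-52.8626)·0.110140 = 88.9503 °C.

88.95 °C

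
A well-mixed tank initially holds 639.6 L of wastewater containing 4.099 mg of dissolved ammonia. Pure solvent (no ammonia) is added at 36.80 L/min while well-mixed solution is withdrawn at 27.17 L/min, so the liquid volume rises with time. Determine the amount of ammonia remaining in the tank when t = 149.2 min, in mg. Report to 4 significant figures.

0.1478 mg

Total volume: dV/dt = Q_in − Q_out = 9.63000 L/min, so V(t) = 639.6 + 9.63000 t and V(149.2) = 2076.40 L.
Species balance (pure solvent in): dm/dt = −Q_out · m/V(t).
dm/m = −Q_out dt/(V₀ + 9.63000 t); integrating gives ln(m/m₀) = −(Q_out/(Q_in−Q_out)) ln(V/V₀).
m = m₀ (V₀/V)^(Q_out/(Q_in−Q_out)) = 4.099 × (639.6/2076.40)^(2.82139) = 0.147847 mg.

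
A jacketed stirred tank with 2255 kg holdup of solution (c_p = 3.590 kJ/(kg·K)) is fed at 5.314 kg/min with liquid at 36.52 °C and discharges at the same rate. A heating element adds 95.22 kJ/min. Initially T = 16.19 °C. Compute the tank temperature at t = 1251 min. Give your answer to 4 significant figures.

Energy balance: M c_p dT/dt = ṁ c_p (T_in − T) + 95.22.
Rearrange: dT/dt = (T_ss − T)/τ with τ = M/ṁ = 424.351 min and T_ss = T_in + Q̇/(ṁ c_p) = 41.5113 °C.
Solution: T(t) = T_ss + (T₀ − T_ss) e^(−t/τ).
T(1251) = 41.5113 + (-25.3213)·e^(−1251/424.351) = 41.5113 + (-25.3213)·0.0524428 = 40.1834 °C.

40.18 °C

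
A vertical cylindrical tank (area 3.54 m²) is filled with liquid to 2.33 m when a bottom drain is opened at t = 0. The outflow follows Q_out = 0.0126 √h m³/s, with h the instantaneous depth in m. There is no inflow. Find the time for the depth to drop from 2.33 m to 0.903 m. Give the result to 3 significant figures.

A dh/dt = −Q_out = −0.0126 √h.
∫ h^(−1/2) dh = −(0.0126/A) ∫ dt, giving 2√h = 2√h₀ − (0.0126/A) t.
t = 2A(√h₀ − √h)/0.0126 = 2·3.54·(√2.33 − √0.903)/0.0126
  = 7.0800 × (1.5264 − 0.95026) / 0.0126 = 323.75 s.

324 s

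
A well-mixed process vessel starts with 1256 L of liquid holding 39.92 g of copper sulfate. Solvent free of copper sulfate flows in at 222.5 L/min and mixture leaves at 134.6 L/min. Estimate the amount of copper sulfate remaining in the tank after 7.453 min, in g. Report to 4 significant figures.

Let m(t) be the amount of copper sulfate. Volume: V(t) = V₀ + (Q_in − Q_out) t = 1256 + 87.9000 t; V(7.453) = 1911.12 L.
Species balance (pure solvent in): dm/dt = −Q_out · m/V(t).
Separate: dm/m = −Q_out dt/V(t) ⇒ ln(m/m₀) = −(Q_out/(Q_in−Q_out)) ln(V/V₀).
m = m₀ (V₀/V)^(Q_out/(Q_in−Q_out)) = 39.92 × (1256/1911.12)^(1.53129) = 20.9913 g.

20.99 g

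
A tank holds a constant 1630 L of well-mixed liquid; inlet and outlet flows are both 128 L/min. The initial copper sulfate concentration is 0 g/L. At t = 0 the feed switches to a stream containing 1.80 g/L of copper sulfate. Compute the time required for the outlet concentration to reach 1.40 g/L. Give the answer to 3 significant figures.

Unsteady species balance (constant V, well mixed): V dC/dt = Q(C_in − C), so τ = V/Q = 12.734 min.
C(t) = C_in + (C₀ − C_in) e^(−t/τ). Set C = 1.40 and solve for t:
e^(−t/τ) = (C − C_in)/(C₀ − C_in) = (1.40 − 1.80)/(0 − 1.80) = 0.22222
t = −τ ln(…) = 12.734 × 1.5041 = 19.153 min.

19.2 min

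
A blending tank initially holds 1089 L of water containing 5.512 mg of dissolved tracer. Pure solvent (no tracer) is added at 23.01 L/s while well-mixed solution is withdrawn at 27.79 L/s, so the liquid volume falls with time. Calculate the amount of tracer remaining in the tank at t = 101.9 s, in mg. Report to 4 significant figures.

0.1755 mg

Let m(t) be the amount of tracer. Volume: V(t) = V₀ + (Q_in − Q_out) t = 1089 − 4.78000 t; V(101.9) = 601.918 L.
Solute balance: dm/dt = 0 − Q_out C = −Q_out m/V(t).
Separate: dm/m = −Q_out dt/V(t) ⇒ ln(m/m₀) = −(Q_out/(Q_in−Q_out)) ln(V/V₀).
m = m₀ (V₀/V)^(Q_out/(Q_in−Q_out)) = 5.512 × (1089/601.918)^(-5.81381) = 0.175513 mg.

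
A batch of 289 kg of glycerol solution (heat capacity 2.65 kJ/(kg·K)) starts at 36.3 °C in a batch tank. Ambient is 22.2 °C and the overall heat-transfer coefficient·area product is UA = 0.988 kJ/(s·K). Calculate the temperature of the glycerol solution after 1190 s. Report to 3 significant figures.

25.2 °C

Lumped-capacitance energy balance: M c_p dT/dt = UA(T_amb − T).
dT/dt = (T_ss − T)/τ with T_ss = T_amb = 22.200 °C, τ = M c_p/UA = 289·2.65/0.988 = 775.15 s.
Integrating: T(t) = T_ss + (T₀ − T_ss) e^(−t/τ).
T(1190) = 22.200 + (14.100)·0.21542 = 25.237 °C.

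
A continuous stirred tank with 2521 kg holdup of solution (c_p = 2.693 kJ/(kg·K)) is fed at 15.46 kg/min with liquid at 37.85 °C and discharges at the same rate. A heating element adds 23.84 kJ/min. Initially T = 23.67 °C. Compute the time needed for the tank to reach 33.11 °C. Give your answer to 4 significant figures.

166.5 min

Energy balance: M c_p dT/dt = ṁ c_p (T_in − T) + 23.84.
τ = M/ṁ = 163.066 min; T_ss = T_in + Q̇/(ṁ c_p) = 38.4226 °C.
T(t) = T_ss + (T₀ − T_ss) e^(−t/τ). Set T = 33.11:
e^(−t/τ) = (33.11 − 38.4226)/(23.67 − 38.4226) = 0.360113
t = −163.066 · ln(0.360113) = 166.545 min.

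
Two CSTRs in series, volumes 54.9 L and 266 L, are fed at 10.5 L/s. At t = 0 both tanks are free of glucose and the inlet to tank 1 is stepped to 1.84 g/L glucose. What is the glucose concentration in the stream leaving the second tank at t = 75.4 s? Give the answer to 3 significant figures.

1.72 g/L

Species balance on tank i: dCᵢ/dt = (Cᵢ₋₁ − Cᵢ)/τᵢ with τᵢ = Vᵢ/Q.
τ₁ = 54.9/10.5 = 5.2286 s; τ₂ = 266/10.5 = 25.333 s.
Tank 1: C₁ = C_in(1 − e^(−t/τ₁)). Tank 2 (τ₁ ≠ τ₂): C₂ = C_in[1 − (τ₁ e^(−t/τ₁) − τ₂ e^(−t/τ₂))/(τ₁ − τ₂)].
At t = 75.4: e^(−t/τ₁) = 5.4594e-07, e^(−t/τ₂) = 0.050980.
C₂ = 1.84·[1 − (5.2286·5.4594e-07 − 25.333·0.050980)/(-20.105)] = 1.84·0.93576 = 1.7218 g/L.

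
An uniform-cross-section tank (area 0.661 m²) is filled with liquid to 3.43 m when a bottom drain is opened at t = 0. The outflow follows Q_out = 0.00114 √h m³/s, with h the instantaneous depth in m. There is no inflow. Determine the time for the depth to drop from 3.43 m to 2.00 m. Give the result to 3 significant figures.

508 s

With no inflow, A dh/dt = −0.00114 √h.
Separate and integrate: 2(√h − √h₀) = −(0.00114/A) t.
t = 2A(√h₀ − √h)/0.00114 = 2·0.661·(√3.43 − √2.00)/0.00114
  = 1.3220 × (1.8520 − 1.4142) / 0.00114 = 507.71 s.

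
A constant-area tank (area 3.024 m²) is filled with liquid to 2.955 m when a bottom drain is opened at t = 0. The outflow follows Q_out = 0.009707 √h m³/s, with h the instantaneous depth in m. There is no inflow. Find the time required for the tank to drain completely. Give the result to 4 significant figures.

1071 s

A dh/dt = −Q_out = −0.009707 √h.
∫ h^(−1/2) dh = −(0.009707/A) ∫ dt, giving 2√h = 2√h₀ − (0.009707/A) t.
Set h = 0: 2√h₀ = (0.009707/A) t_empty ⇒ t_empty = 2A√h₀/0.009707.
t_empty = 2·3.024·√2.955/0.009707 = 6.04800·1.71901/0.009707 = 1071.04 s.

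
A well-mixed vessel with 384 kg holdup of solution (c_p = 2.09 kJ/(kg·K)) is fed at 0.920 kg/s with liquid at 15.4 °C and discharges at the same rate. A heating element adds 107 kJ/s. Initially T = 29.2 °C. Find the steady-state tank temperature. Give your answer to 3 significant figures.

First-law balance (no shaft work): M c_p dT/dt = ṁ c_p (T_in − T) + 107.
At steady state dT/dt = 0 ⇒ T_ss = T_in + Q̇/(ṁ c_p) = 15.4 + 107/(0.920·2.09) = 71.048 °C.

71.0 °C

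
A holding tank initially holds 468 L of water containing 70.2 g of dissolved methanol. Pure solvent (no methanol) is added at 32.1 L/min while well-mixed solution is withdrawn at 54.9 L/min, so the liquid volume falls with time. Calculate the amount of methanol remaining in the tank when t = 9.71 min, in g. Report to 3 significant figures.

Total volume: dV/dt = Q_in − Q_out = -22.800 L/min, so V(t) = 468 − 22.800 t and V(9.71) = 246.61 L.
Species balance (pure solvent in): dm/dt = −Q_out · m/V(t).
Separate: dm/m = −Q_out dt/V(t) ⇒ ln(m/m₀) = −(Q_out/(Q_in−Q_out)) ln(V/V₀).
m = m₀ (V₀/V)^(Q_out/(Q_in−Q_out)) = 70.2 × (468/246.61)^(-2.4079) = 15.010 g.

15.0 g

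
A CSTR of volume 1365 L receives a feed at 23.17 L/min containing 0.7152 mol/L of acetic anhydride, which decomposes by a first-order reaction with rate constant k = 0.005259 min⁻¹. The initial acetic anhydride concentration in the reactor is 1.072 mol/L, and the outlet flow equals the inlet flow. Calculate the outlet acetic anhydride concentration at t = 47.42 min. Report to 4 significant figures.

0.7293 mol/L

V dC/dt = Q(C_in − C) − k V C.
This is linear with rate a = Q/V + k = 0.0222334 min⁻¹.
C_ss = Q C_in/(Q + kV) = 0.546029 mol/L; C(t) = C_ss + (C₀ − C_ss) e^(−a t).
C(47.42) = 0.546029 + (0.525971)·e^(−0.0222334·47.42) = 0.546029 + (0.525971)·0.348434 = 0.729295 mol/L.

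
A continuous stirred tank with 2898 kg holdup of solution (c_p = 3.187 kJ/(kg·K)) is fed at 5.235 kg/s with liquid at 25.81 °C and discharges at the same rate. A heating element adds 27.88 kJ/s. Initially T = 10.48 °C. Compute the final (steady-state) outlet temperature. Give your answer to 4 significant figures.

M c_p dT/dt = ṁ c_p (T_in − T) + Q̇.
At steady state dT/dt = 0 ⇒ T_ss = T_in + Q̇/(ṁ c_p) = 25.81 + 27.88/(5.235·3.187) = 27.4811 °C.

27.48 °C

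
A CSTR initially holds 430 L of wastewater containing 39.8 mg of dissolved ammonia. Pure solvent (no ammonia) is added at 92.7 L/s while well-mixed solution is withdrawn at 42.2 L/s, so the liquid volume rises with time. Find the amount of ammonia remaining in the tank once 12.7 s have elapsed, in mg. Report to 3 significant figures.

Total volume: dV/dt = Q_in − Q_out = 50.500 L/s, so V(t) = 430 + 50.500 t and V(12.7) = 1071.3 L.
Solute balance: dm/dt = 0 − Q_out C = −Q_out m/V(t).
dm/m = −Q_out dt/(V₀ + 50.500 t); integrating gives ln(m/m₀) = −(Q_out/(Q_in−Q_out)) ln(V/V₀).
m = m₀ (V₀/V)^(Q_out/(Q_in−Q_out)) = 39.8 × (430/1071.3)^(0.83564) = 18.560 mg.

18.6 mg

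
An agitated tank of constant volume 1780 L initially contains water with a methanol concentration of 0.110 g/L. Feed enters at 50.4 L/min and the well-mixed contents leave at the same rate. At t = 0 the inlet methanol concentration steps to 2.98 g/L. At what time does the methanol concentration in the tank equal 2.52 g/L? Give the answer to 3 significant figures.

Species balance: V dC/dt = Q(C_in − C) ⇒ τ = V/Q = 35.317 min.
C(t) = C_in + (C₀ − C_in) e^(−t/τ). Set C = 2.52 and solve for t:
e^(−t/τ) = (C − C_in)/(C₀ − C_in) = (2.52 − 2.98)/(0.110 − 2.98) = 0.16028
t = −τ ln(…) = 35.317 × 1.8308 = 64.661 min.

64.7 min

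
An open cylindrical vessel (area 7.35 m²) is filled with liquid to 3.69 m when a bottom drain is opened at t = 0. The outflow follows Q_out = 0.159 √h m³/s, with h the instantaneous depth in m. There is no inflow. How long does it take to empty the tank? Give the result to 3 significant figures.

178 s

Volume balance on the tank: A dh/dt = −0.159 √h.
This is separable: 2 d(√h)/dt = −0.159/A, so √h = √h₀ − (0.159/(2A)) t.
Tank is empty when √h = 0: t_empty = 2A√h₀/0.159.
t_empty = 2·7.35·√3.69/0.159 = 14.700·1.9209/0.159 = 177.60 s.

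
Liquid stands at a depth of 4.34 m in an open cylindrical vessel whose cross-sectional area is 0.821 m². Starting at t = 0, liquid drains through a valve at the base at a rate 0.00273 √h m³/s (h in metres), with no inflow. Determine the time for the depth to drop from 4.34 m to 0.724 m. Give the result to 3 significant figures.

A dh/dt = −Q_out = −0.00273 √h.
∫ h^(−1/2) dh = −(0.00273/A) ∫ dt, giving 2√h = 2√h₀ − (0.00273/A) t.
t = 2A(√h₀ − √h)/0.00273 = 2·0.821·(√4.34 − √0.724)/0.00273
  = 1.6420 × (2.0833 − 0.85088) / 0.00273 = 741.24 s.

741 s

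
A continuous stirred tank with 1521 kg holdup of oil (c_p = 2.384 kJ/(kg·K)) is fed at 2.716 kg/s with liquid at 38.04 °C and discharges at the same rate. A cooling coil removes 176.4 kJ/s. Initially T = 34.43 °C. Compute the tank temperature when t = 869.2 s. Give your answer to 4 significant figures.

15.80 °C

Unsteady energy balance on the tank contents: M c_p dT/dt = ṁ c_p (T_in − T) − 176.4.
Rearrange: dT/dt = (T_ss − T)/τ with τ = M/ṁ = 560.015 s and T_ss = T_in − Q̇/(ṁ c_p) = 10.7965 °C.
T approaches T_ss exponentially: T(t) = T_ss + (T₀ − T_ss) e^(−t/τ).
T(869.2) = 10.7965 + (23.6335)·e^(−869.2/560.015) = 10.7965 + (23.6335)·0.211802 = 15.8021 °C.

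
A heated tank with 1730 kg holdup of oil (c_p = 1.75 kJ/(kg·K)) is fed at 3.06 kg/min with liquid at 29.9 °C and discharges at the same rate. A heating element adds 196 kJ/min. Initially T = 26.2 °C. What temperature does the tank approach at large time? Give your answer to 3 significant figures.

Energy balance: M c_p dT/dt = ṁ c_p (T_in − T) + 196.
At steady state dT/dt = 0 ⇒ T_ss = T_in + Q̇/(ṁ c_p) = 29.9 + 196/(3.06·1.75) = 66.501 °C.

66.5 °C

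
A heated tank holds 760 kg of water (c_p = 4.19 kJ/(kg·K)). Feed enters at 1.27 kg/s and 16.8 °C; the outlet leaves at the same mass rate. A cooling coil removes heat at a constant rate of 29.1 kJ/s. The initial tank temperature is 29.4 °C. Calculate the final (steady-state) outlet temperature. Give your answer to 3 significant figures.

M c_p dT/dt = ṁ c_p (T_in − T) − Q̇.
At steady state dT/dt = 0 ⇒ T_ss = T_in − Q̇/(ṁ c_p) = 16.8 − 29.1/(1.27·4.19) = 11.331 °C.

11.3 °C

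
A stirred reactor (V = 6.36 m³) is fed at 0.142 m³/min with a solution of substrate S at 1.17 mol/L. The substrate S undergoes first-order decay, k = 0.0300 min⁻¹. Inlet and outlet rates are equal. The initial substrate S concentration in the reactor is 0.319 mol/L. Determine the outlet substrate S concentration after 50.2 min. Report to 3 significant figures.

V dC/dt = Q(C_in − C) − k V C.
This is linear with rate a = Q/V + k = 0.052327 min⁻¹.
C_ss = Q C_in/(Q + kV) = 0.49922 mol/L; C(t) = C_ss + (C₀ − C_ss) e^(−a t).
C(50.2) = 0.49922 + (-0.18022)·e^(−0.052327·50.2) = 0.49922 + (-0.18022)·0.072308 = 0.48619 mol/L.

0.486 mol/L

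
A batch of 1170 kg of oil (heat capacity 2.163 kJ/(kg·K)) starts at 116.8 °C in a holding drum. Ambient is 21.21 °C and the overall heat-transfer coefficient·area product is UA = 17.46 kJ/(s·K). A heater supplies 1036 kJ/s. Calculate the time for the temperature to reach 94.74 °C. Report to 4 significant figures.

Heat balance on the well-mixed liquid: M c_p dT/dt = −UA(T − T_amb) + Q̇.
τ = M c_p/UA = 144.943 s; T_ss = T_amb + Q̇/UA = 21.21 + 1036/17.46 = 80.5456 °C.
T(t) = T_ss + (T₀ − T_ss)e^(−t/τ); set T = 94.74:
t = −τ ln[(T − T_ss)/(T₀ − T_ss)] = −144.943 · ln(0.391522) = 135.915 s.

135.9 s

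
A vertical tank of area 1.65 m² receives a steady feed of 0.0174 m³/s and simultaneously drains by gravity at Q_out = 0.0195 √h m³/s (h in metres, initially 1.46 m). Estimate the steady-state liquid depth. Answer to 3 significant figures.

0.796 m

A dh/dt = Q_in − 0.0195 √h. Steady state requires inflow = outflow:
Q_in = 0.0195 √h_ss ⇒ √h_ss = 0.0174/0.0195 = 0.89231.
h_ss = 0.89231² = 0.79621 m. (Since h₀ = 1.46 m > h_ss, the level will fall toward this value.)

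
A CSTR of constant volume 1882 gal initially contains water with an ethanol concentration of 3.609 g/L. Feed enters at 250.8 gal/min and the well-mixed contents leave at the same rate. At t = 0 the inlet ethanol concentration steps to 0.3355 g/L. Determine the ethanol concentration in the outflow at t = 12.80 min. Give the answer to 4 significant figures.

Unsteady species balance (constant V, well mixed): V dC/dt = Q(C_in − C).
Time constant τ = V/Q = 1882/250.8 = 7.50399 min.
Solution: C(t) = C_in + (C₀ − C_in) e^(−t/τ).
C(12.80) = 0.3355 + (3.609 − 0.3355)·e^(−12.80/7.50399) = 0.3355 + (3.27350)·0.181634 = 0.930080 g/L.

0.9301 g/L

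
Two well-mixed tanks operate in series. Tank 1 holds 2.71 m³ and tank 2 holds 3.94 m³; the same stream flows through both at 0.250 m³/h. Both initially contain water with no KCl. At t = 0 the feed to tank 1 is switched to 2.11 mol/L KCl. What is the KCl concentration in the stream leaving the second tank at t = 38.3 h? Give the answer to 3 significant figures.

Each tank obeys Vᵢ dCᵢ/dt = Q(Cᵢ₋₁ − Cᵢ), so τᵢ = Vᵢ/Q.
τ₁ = 2.71/0.250 = 10.840 h; τ₂ = 3.94/0.250 = 15.760 h.
Tank 1: C₁ = C_in(1 − e^(−t/τ₁)). Tank 2 (τ₁ ≠ τ₂): C₂ = C_in[1 − (τ₁ e^(−t/τ₁) − τ₂ e^(−t/τ₂))/(τ₁ − τ₂)].
At t = 38.3: e^(−t/τ₁) = 0.029211, e^(−t/τ₂) = 0.088019.
C₂ = 2.11·[1 − (10.840·0.029211 − 15.760·0.088019)/(-4.9200)] = 2.11·0.78241 = 1.6509 mol/L.

1.65 mol/L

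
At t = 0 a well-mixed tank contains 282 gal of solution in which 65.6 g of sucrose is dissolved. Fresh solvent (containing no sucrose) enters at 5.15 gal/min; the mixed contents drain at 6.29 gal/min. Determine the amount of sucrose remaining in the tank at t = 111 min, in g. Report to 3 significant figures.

2.45 g

Total volume: dV/dt = Q_in − Q_out = -1.1400 gal/min, so V(t) = 282 − 1.1400 t and V(111) = 155.46 gal.
No sucrose enters, so dm/dt = −Q_out · (m/V).
Separate: dm/m = −Q_out dt/V(t) ⇒ ln(m/m₀) = −(Q_out/(Q_in−Q_out)) ln(V/V₀).
m = m₀ (V₀/V)^(Q_out/(Q_in−Q_out)) = 65.6 × (282/155.46)^(-5.5175) = 2.4541 g.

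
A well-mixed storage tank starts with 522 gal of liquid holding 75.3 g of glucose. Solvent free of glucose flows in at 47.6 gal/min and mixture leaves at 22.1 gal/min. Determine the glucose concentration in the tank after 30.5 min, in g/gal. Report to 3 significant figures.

0.0263 g/gal

Let m(t) be the amount of glucose. Volume: V(t) = V₀ + (Q_in − Q_out) t = 522 + 25.500 t; V(30.5) = 1299.8 gal.
No glucose enters, so dm/dt = −Q_out · (m/V).
dm/m = −Q_out dt/(V₀ + 25.500 t); integrating gives ln(m/m₀) = −(Q_out/(Q_in−Q_out)) ln(V/V₀).
m = m₀ (V₀/V)^(Q_out/(Q_in−Q_out)) = 75.3 × (522/1299.8)^(0.86667) = 34.153 g.
C = m/V = 34.153/1299.8 = 0.026277 g/gal.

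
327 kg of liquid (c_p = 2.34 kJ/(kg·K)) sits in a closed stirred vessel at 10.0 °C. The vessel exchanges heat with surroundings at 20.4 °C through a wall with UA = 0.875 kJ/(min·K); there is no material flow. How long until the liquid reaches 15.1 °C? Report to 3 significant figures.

589 min

M c_p dT/dt = −UA(T − T_amb).
τ = M c_p/UA = 874.49 min; T_ss = T_amb = 20.400 °C.
T(t) = T_ss + (T₀ − T_ss)e^(−t/τ); set T = 15.1:
t = −τ ln[(T − T_ss)/(T₀ − T_ss)] = −874.49 · ln(0.50962) = 589.49 min.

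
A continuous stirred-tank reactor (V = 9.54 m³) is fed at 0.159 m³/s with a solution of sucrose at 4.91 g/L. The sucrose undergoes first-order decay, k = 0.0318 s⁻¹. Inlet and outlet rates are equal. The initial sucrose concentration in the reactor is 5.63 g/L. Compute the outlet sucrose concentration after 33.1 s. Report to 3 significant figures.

V dC/dt = Q(C_in − C) − k V C.
dC/dt = (Q/V) C_in − (Q/V + k) C; effective rate a = Q/V + k = 0.016667 + 0.0318 = 0.048467 s⁻¹.
C_ss = Q C_in/(Q + kV) = 1.6884 g/L; C(t) = C_ss + (C₀ − C_ss) e^(−a t).
C(33.1) = 1.6884 + (3.9416)·e^(−0.048467·33.1) = 1.6884 + (3.9416)·0.20104 = 2.4809 g/L.

2.48 g/L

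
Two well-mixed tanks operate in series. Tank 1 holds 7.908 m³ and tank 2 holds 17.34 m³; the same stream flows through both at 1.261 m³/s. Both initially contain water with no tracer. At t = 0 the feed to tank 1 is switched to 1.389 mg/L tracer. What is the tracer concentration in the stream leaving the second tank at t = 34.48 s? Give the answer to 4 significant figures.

Species balance on tank i: dCᵢ/dt = (Cᵢ₋₁ − Cᵢ)/τᵢ with τᵢ = Vᵢ/Q.
τ₁ = 7.908/1.261 = 6.27121 s; τ₂ = 17.34/1.261 = 13.7510 s.
Tank 1: C₁ = C_in(1 − e^(−t/τ₁)). Tank 2 (τ₁ ≠ τ₂): C₂ = C_in[1 − (τ₁ e^(−t/τ₁) − τ₂ e^(−t/τ₂))/(τ₁ − τ₂)].
At t = 34.48: e^(−t/τ₁) = 0.00409439, e^(−t/τ₂) = 0.0814753.
C₂ = 1.389·[1 − (6.27121·0.00409439 − 13.7510·0.0814753)/(-7.47978)] = 1.389·0.853647 = 1.18572 mg/L.

1.186 mg/L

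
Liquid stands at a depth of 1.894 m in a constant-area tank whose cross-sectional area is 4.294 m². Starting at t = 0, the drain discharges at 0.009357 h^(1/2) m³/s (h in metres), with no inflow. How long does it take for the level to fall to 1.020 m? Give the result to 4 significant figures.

Unsteady balance on liquid volume: A dh/dt = −0.009357 √h.
∫ h^(−1/2) dh = −(0.009357/A) ∫ dt, giving 2√h = 2√h₀ − (0.009357/A) t.
t = 2A(√h₀ − √h)/0.009357 = 2·4.294·(√1.894 − √1.020)/0.009357
  = 8.58800 × (1.37623 − 1.00995) / 0.009357 = 336.174 s.

336.2 s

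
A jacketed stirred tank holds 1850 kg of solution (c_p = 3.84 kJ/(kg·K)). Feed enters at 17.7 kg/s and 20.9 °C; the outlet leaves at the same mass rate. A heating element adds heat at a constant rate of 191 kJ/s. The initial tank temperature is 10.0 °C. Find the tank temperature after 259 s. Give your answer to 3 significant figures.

22.6 °C

M c_p dT/dt = ṁ c_p (T_in − T) + Q̇.
Rearrange: dT/dt = (T_ss − T)/τ with τ = M/ṁ = 104.52 s and T_ss = T_in + Q̇/(ṁ c_p) = 23.710 °C.
Solution: T(t) = T_ss + (T₀ − T_ss) e^(−t/τ).
T(259) = 23.710 + (-13.710)·e^(−259/104.52) = 23.710 + (-13.710)·0.083911 = 22.560 °C.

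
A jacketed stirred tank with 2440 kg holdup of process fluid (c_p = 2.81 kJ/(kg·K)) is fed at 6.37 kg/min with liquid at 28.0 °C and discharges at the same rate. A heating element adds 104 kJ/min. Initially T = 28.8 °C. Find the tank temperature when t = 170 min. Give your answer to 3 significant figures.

Heat balance on the well-mixed liquid: M c_p dT/dt = ṁ c_p (T_in − T) + 104.
Rearrange: dT/dt = (T_ss − T)/τ with τ = M/ṁ = 383.05 min and T_ss = T_in + Q̇/(ṁ c_p) = 33.810 °C.
Solution: T(t) = T_ss + (T₀ − T_ss) e^(−t/τ).
T(170) = 33.810 + (-5.0102)·e^(−170/383.05) = 33.810 + (-5.0102)·0.64159 = 30.596 °C.

30.6 °C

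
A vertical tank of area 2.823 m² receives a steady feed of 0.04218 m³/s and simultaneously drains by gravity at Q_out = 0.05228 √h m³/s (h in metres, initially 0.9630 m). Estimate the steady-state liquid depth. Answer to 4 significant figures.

0.6509 m

Level balance: A dh/dt = 0.04218 − 0.05228 √h. Setting dh/dt = 0:
Q_in = 0.05228 √h_ss ⇒ √h_ss = 0.04218/0.05228 = 0.806809.
h_ss = 0.806809² = 0.650942 m. (Since h₀ = 0.9630 m > h_ss, the level will fall toward this value.)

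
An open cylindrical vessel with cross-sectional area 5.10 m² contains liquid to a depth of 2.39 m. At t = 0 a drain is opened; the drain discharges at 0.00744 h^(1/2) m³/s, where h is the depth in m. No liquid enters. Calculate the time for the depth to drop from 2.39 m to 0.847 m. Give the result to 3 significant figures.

A dh/dt = −Q_out = −0.00744 √h.
This is separable: 2 d(√h)/dt = −0.00744/A, so √h = √h₀ − (0.00744/(2A)) t.
t = 2A(√h₀ − √h)/0.00744 = 2·5.10·(√2.39 − √0.847)/0.00744
  = 10.200 × (1.5460 − 0.92033) / 0.00744 = 857.73 s.

858 s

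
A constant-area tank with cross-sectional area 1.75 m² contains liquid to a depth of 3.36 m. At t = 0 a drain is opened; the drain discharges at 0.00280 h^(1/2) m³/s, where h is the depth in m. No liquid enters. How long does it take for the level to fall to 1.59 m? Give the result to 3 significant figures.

715 s

Unsteady balance on liquid volume: A dh/dt = −0.00280 √h.
This is separable: 2 d(√h)/dt = −0.00280/A, so √h = √h₀ − (0.00280/(2A)) t.
t = 2A(√h₀ − √h)/0.00280 = 2·1.75·(√3.36 − √1.59)/0.00280
  = 3.5000 × (1.8330 − 1.2610) / 0.00280 = 715.10 s.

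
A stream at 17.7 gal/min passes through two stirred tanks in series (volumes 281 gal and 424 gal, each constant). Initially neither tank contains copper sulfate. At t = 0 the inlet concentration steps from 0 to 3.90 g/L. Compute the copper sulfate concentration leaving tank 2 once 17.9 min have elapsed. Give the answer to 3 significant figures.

Each tank obeys Vᵢ dCᵢ/dt = Q(Cᵢ₋₁ − Cᵢ), so τᵢ = Vᵢ/Q.
τ₁ = 281/17.7 = 15.876 min; τ₂ = 424/17.7 = 23.955 min.
Tank 1: C₁ = C_in(1 − e^(−t/τ₁)). Tank 2 (τ₁ ≠ τ₂): C₂ = C_in[1 − (τ₁ e^(−t/τ₁) − τ₂ e^(−t/τ₂))/(τ₁ − τ₂)].
At t = 17.9: e^(−t/τ₁) = 0.32384, e^(−t/τ₂) = 0.47367.
C₂ = 3.90·[1 − (15.876·0.32384 − 23.955·0.47367)/(-8.0791)] = 3.90·0.23190 = 0.90442 g/L.

0.904 g/L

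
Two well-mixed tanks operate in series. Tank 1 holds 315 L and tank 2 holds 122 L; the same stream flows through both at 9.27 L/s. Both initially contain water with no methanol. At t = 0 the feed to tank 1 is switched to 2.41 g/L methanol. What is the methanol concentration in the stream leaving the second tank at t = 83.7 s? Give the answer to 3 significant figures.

Time constants: τᵢ = Vᵢ/Q for each well-mixed tank.
τ₁ = 315/9.27 = 33.981 s; τ₂ = 122/9.27 = 13.161 s.
Tank 1: C₁ = C_in(1 − e^(−t/τ₁)). Tank 2 (τ₁ ≠ τ₂): C₂ = C_in[1 − (τ₁ e^(−t/τ₁) − τ₂ e^(−t/τ₂))/(τ₁ − τ₂)].
At t = 83.7: e^(−t/τ₁) = 0.085164, e^(−t/τ₂) = 0.0017297.
C₂ = 2.41·[1 − (33.981·0.085164 − 13.161·0.0017297)/(20.820)] = 2.41·0.86209 = 2.0776 g/L.

2.08 g/L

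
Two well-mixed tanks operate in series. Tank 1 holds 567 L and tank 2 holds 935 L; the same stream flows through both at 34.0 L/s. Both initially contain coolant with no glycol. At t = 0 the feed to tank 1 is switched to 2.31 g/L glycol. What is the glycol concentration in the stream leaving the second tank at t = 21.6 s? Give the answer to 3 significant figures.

Each tank obeys Vᵢ dCᵢ/dt = Q(Cᵢ₋₁ − Cᵢ), so τᵢ = Vᵢ/Q.
τ₁ = 567/34.0 = 16.676 s; τ₂ = 935/34.0 = 27.500 s.
Solving the cascade with C₁(0)=C₂(0)=0 gives C₂(t) = C_in[1 − (τ₁ e^(−t/τ₁) − τ₂ e^(−t/τ₂))/(τ₁ − τ₂)].
At t = 21.6: e^(−t/τ₁) = 0.27383, e^(−t/τ₂) = 0.45591.
C₂ = 2.31·[1 − (16.676·0.27383 − 27.500·0.45591)/(-10.824)] = 2.31·0.26355 = 0.60879 g/L.

0.609 g/L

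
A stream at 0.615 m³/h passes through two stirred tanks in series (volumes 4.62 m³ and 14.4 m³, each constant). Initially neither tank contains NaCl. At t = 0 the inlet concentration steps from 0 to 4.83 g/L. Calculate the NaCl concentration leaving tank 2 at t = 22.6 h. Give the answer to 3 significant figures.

2.23 g/L

Time constants: τᵢ = Vᵢ/Q for each well-mixed tank.
τ₁ = 4.62/0.615 = 7.5122 h; τ₂ = 14.4/0.615 = 23.415 h.
Solving the cascade with C₁(0)=C₂(0)=0 gives C₂(t) = C_in[1 − (τ₁ e^(−t/τ₁) − τ₂ e^(−t/τ₂))/(τ₁ − τ₂)].
At t = 22.6: e^(−t/τ₁) = 0.049369, e^(−t/τ₂) = 0.38090.
C₂ = 4.83·[1 − (7.5122·0.049369 − 23.415·0.38090)/(-15.902)] = 4.83·0.46248 = 2.2338 g/L.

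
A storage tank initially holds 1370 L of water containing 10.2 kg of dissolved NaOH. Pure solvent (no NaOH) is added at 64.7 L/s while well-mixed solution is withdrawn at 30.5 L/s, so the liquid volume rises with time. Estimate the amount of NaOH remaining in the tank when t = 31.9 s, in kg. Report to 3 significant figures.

6.05 kg

Let m(t) be the amount of NaOH. Volume: V(t) = V₀ + (Q_in − Q_out) t = 1370 + 34.200 t; V(31.9) = 2461.0 L.
Solute balance: dm/dt = 0 − Q_out C = −Q_out m/V(t).
Separate: dm/m = −Q_out dt/V(t) ⇒ ln(m/m₀) = −(Q_out/(Q_in−Q_out)) ln(V/V₀).
m = m₀ (V₀/V)^(Q_out/(Q_in−Q_out)) = 10.2 × (1370/2461.0)^(0.89181) = 6.0497 kg.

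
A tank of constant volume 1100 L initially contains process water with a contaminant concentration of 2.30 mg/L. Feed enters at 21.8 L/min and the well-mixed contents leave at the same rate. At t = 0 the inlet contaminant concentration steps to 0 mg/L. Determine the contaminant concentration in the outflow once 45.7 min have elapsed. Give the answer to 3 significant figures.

Accumulation = in − out for the solute gives V dC/dt = Q(C_in − C).
So dC/dt = (C_in − C)/τ with τ = V/Q = 1100/21.8 = 50.459 min.
This is linear first-order; C(t) = C_in + (C₀ − C_in) e^(−t/τ).
C(45.7) = 0 + (2.30 − 0)·e^(−45.7/50.459) = 0 + (2.3000)·0.40426 = 0.92980 mg/L.

0.930 mg/L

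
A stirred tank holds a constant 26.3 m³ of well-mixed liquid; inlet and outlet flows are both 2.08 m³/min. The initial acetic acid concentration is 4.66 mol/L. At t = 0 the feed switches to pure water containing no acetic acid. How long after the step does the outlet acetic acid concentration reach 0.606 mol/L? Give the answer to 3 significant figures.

Species balance: V dC/dt = Q(C_in − C) ⇒ τ = V/Q = 12.644 min.
C(t) = C_in + (C₀ − C_in) e^(−t/τ). Set C = 0.606 and solve for t:
e^(−t/τ) = (C − C_in)/(C₀ − C_in) = (0.606 − 0)/(4.66 − 0) = 0.13004
t = −τ ln(…) = 12.644 × 2.0399 = 25.793 min.

25.8 min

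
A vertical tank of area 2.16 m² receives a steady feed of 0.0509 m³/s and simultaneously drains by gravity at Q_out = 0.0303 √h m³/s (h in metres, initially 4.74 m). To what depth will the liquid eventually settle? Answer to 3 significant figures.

2.82 m

A dh/dt = Q_in − 0.0303 √h. Steady state requires inflow = outflow:
Q_in = 0.0303 √h_ss ⇒ √h_ss = 0.0509/0.0303 = 1.6799.
h_ss = 1.6799² = 2.8220 m. (Since h₀ = 4.74 m > h_ss, the level will fall toward this value.)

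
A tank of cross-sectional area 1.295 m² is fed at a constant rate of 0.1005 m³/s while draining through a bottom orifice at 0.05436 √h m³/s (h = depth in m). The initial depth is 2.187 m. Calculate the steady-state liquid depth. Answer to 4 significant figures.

3.418 m

A dh/dt = Q_in − 0.05436 √h. Steady state requires inflow = outflow:
Q_in = 0.05436 √h_ss ⇒ √h_ss = 0.1005/0.05436 = 1.84879.
h_ss = 1.84879² = 3.41801 m. (Since h₀ = 2.187 m < h_ss, the level will rise toward this value.)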